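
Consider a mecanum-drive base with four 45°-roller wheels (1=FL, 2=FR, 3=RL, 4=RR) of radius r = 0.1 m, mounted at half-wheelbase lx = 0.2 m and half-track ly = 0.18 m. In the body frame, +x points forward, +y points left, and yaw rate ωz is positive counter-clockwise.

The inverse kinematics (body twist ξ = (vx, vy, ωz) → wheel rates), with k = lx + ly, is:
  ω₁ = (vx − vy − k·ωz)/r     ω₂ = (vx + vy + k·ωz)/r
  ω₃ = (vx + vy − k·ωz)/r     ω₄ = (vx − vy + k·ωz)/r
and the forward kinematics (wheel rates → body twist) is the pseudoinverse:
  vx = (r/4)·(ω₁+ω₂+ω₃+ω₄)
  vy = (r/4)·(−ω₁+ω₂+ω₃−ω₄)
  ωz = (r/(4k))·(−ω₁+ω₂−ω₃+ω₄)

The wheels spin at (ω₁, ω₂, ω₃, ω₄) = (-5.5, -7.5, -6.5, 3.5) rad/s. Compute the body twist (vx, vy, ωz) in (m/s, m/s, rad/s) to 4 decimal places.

k = lx + ly = 0.2 + 0.18 = 0.3800
ω₁+ω₂+ω₃+ω₄ = -16.0000  →  vx = (0.1/4)·-16.0000 = -0.4000
−ω₁+ω₂+ω₃−ω₄ = -12.0000  →  vy = (0.1/4)·-12.0000 = -0.3000
−ω₁+ω₂−ω₃+ω₄ = 8.0000  →  ωz = (0.1/1.5200)·8.0000 = 0.5263

(-0.4000, -0.3000, 0.5263)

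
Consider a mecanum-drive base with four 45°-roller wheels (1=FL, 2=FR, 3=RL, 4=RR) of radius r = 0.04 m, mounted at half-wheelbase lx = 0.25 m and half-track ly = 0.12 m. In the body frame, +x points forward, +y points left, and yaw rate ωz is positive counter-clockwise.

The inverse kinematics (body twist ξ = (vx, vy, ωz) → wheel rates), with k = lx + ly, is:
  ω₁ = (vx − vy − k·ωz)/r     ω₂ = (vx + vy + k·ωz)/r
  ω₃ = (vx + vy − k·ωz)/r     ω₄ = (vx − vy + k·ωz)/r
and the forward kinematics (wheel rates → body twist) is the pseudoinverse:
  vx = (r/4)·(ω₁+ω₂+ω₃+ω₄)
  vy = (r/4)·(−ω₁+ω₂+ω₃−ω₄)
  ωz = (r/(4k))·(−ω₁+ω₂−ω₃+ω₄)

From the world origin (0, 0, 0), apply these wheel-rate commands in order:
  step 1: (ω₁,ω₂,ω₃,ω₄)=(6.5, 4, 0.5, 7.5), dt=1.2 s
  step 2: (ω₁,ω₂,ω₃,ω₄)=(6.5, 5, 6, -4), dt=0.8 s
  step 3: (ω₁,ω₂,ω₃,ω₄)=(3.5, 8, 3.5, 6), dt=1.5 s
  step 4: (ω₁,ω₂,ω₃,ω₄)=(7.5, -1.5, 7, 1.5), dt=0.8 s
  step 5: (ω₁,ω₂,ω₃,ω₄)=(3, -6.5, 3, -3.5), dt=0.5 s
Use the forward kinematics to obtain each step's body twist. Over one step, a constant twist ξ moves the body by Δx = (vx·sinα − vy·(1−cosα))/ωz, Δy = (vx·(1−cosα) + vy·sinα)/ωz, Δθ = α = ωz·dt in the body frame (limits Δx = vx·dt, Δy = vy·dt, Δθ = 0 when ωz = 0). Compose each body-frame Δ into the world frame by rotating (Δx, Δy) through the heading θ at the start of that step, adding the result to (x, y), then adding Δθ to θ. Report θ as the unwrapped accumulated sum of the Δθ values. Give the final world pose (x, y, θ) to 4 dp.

step 1: ξ=(vx,vy,ωz)=(0.1850, -0.0950, 0.1216), dt=1.2 → body Δ=(0.2295, -0.0974, 0.1459) → world pose (0.2295, -0.0974, 0.1459)
step 2: ξ=(vx,vy,ωz)=(0.1350, 0.0850, -0.3108), dt=0.8 → body Δ=(0.1153, 0.0539, -0.2486) → world pose (0.3357, -0.0273, -0.1027)
step 3: ξ=(vx,vy,ωz)=(0.2100, 0.0200, 0.1892), dt=1.5 → body Δ=(0.3066, 0.0740, 0.2838) → world pose (0.6483, 0.0149, 0.1811)
step 4: ξ=(vx,vy,ωz)=(0.1450, -0.0350, -0.3919), dt=0.8 → body Δ=(0.1098, -0.0456, -0.3135) → world pose (0.7644, -0.0102, -0.1324)
step 5: ξ=(vx,vy,ωz)=(-0.0400, -0.0300, -0.4324), dt=0.5 → body Δ=(-0.0215, -0.0127, -0.2162) → world pose (0.7415, -0.0200, -0.3486)

(0.7415, -0.0200, -0.3486)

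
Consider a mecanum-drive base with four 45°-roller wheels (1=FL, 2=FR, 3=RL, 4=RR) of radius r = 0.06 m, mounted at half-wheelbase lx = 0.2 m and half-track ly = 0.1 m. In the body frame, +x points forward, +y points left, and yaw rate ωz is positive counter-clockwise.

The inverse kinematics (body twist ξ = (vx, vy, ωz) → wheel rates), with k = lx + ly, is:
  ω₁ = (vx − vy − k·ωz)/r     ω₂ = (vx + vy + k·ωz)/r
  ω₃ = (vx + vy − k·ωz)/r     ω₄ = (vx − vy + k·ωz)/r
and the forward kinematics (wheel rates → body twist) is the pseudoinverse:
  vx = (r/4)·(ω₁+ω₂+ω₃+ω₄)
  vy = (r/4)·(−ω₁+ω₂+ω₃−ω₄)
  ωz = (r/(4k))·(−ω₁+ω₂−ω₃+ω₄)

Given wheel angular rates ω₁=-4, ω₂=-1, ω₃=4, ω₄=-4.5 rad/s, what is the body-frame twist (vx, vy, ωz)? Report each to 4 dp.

(-0.0825, 0.1725, -0.2750)

k = lx + ly = 0.2 + 0.1 = 0.3000
ω₁+ω₂+ω₃+ω₄ = -5.5000  →  vx = (0.06/4)·-5.5000 = -0.0825
−ω₁+ω₂+ω₃−ω₄ = 11.5000  →  vy = (0.06/4)·11.5000 = 0.1725
−ω₁+ω₂−ω₃+ω₄ = -5.5000  →  ωz = (0.06/1.2000)·-5.5000 = -0.2750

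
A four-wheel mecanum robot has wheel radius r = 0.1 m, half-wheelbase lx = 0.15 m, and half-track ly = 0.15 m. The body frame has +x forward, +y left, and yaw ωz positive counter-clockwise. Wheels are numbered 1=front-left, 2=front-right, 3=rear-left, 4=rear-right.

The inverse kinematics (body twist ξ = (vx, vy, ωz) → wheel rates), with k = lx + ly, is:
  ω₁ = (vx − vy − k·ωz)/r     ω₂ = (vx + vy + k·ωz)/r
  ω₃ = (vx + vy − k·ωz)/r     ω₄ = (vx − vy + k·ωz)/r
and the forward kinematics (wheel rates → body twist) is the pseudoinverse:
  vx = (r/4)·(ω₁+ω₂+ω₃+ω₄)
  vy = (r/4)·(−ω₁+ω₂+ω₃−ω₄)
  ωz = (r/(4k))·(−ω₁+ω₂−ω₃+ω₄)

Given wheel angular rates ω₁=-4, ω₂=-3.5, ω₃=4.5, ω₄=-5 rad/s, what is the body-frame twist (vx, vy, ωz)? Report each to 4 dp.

(-0.2000, 0.2500, -0.7500)

k = lx + ly = 0.15 + 0.15 = 0.3000
ω₁+ω₂+ω₃+ω₄ = -8.0000  →  vx = (0.1/4)·-8.0000 = -0.2000
−ω₁+ω₂+ω₃−ω₄ = 10.0000  →  vy = (0.1/4)·10.0000 = 0.2500
−ω₁+ω₂−ω₃+ω₄ = -9.0000  →  ωz = (0.1/1.2000)·-9.0000 = -0.7500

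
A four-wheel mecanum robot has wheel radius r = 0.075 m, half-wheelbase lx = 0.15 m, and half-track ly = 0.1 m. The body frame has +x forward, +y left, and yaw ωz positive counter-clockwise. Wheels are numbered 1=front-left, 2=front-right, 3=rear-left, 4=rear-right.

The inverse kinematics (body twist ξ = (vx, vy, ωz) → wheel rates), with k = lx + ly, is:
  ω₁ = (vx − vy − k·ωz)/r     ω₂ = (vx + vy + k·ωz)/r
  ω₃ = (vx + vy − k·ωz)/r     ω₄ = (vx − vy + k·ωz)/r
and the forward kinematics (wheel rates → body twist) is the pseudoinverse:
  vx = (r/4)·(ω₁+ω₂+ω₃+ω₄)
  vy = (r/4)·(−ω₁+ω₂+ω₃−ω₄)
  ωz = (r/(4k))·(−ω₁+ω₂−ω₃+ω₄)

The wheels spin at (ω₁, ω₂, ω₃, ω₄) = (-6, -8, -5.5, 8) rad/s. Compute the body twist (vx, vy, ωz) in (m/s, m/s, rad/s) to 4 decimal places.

(-0.2156, -0.2906, 0.8625)

k = lx + ly = 0.15 + 0.1 = 0.2500
ω₁+ω₂+ω₃+ω₄ = -11.5000  →  vx = (0.075/4)·-11.5000 = -0.2156
−ω₁+ω₂+ω₃−ω₄ = -15.5000  →  vy = (0.075/4)·-15.5000 = -0.2906
−ω₁+ω₂−ω₃+ω₄ = 11.5000  →  ωz = (0.075/1.0000)·11.5000 = 0.8625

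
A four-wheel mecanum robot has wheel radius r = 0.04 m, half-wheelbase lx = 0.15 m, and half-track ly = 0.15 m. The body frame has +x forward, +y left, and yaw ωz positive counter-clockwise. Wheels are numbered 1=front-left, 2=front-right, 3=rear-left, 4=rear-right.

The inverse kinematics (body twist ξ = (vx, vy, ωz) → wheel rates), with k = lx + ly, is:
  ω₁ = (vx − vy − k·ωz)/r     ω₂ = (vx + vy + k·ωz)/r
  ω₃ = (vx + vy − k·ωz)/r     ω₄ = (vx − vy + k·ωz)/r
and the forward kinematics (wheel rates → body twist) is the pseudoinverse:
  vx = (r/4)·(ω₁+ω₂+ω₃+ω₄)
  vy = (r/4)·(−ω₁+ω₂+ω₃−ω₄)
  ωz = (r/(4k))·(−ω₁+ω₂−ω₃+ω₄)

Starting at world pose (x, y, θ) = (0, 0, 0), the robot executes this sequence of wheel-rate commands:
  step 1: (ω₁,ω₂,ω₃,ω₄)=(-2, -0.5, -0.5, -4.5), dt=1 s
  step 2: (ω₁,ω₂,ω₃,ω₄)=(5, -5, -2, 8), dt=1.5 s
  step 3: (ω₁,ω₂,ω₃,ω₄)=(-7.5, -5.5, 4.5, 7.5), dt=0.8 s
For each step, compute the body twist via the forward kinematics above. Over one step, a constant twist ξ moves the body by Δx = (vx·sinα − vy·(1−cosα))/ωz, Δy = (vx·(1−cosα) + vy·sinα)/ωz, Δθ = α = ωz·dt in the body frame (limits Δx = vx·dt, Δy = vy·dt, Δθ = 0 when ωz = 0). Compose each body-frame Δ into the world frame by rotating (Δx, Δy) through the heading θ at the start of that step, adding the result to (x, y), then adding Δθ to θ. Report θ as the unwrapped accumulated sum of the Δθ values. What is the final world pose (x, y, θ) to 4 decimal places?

(-0.0160, -0.2563, 0.0500)

step 1: ξ=(vx,vy,ωz)=(-0.0750, 0.0550, -0.0833), dt=1.0 → body Δ=(-0.0726, 0.0581, -0.0833) → world pose (-0.0726, 0.0581, -0.0833)
step 2: ξ=(vx,vy,ωz)=(0.0600, -0.2000, 0.0000), dt=1.5 → body Δ=(0.0900, -0.3000, 0.0000) → world pose (-0.0079, -0.2484, -0.0833)
step 3: ξ=(vx,vy,ωz)=(-0.0100, -0.0100, 0.1667), dt=0.8 → body Δ=(-0.0074, -0.0085, 0.1333) → world pose (-0.0160, -0.2563, 0.0500)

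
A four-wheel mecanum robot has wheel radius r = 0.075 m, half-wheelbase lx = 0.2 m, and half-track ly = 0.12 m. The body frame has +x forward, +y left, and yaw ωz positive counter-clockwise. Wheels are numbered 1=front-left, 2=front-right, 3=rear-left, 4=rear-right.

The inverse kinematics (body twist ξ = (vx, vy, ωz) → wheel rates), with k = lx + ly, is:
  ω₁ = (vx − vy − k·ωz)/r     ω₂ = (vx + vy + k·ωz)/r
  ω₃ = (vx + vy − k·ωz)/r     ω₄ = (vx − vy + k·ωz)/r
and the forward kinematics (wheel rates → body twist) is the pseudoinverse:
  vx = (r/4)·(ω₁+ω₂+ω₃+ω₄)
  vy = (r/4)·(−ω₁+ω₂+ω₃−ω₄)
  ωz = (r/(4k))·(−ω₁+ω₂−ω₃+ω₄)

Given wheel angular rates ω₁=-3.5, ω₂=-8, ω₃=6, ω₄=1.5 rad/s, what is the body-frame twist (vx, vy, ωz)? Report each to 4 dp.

k = lx + ly = 0.2 + 0.12 = 0.3200
ω₁+ω₂+ω₃+ω₄ = -4.0000  →  vx = (0.075/4)·-4.0000 = -0.0750
−ω₁+ω₂+ω₃−ω₄ = 0.0000  →  vy = (0.075/4)·0.0000 = 0.0000
−ω₁+ω₂−ω₃+ω₄ = -9.0000  →  ωz = (0.075/1.2800)·-9.0000 = -0.5273

(-0.0750, 0.0000, -0.5273)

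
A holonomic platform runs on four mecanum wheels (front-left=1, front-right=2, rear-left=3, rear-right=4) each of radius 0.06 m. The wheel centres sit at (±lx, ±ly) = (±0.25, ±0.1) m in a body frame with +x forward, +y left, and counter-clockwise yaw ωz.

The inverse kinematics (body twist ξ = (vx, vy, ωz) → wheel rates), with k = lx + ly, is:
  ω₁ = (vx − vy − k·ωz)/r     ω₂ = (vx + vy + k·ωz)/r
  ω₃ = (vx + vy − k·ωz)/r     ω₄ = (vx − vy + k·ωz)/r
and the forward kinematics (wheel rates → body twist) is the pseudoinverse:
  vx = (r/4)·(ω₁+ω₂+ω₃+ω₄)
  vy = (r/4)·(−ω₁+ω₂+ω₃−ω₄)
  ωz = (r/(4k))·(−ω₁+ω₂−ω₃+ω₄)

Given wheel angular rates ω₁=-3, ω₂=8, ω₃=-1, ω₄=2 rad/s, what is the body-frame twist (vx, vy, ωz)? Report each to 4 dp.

(0.0900, 0.1200, 0.6000)

k = lx + ly = 0.25 + 0.1 = 0.3500
ω₁+ω₂+ω₃+ω₄ = 6.0000  →  vx = (0.06/4)·6.0000 = 0.0900
−ω₁+ω₂+ω₃−ω₄ = 8.0000  →  vy = (0.06/4)·8.0000 = 0.1200
−ω₁+ω₂−ω₃+ω₄ = 14.0000  →  ωz = (0.06/1.4000)·14.0000 = 0.6000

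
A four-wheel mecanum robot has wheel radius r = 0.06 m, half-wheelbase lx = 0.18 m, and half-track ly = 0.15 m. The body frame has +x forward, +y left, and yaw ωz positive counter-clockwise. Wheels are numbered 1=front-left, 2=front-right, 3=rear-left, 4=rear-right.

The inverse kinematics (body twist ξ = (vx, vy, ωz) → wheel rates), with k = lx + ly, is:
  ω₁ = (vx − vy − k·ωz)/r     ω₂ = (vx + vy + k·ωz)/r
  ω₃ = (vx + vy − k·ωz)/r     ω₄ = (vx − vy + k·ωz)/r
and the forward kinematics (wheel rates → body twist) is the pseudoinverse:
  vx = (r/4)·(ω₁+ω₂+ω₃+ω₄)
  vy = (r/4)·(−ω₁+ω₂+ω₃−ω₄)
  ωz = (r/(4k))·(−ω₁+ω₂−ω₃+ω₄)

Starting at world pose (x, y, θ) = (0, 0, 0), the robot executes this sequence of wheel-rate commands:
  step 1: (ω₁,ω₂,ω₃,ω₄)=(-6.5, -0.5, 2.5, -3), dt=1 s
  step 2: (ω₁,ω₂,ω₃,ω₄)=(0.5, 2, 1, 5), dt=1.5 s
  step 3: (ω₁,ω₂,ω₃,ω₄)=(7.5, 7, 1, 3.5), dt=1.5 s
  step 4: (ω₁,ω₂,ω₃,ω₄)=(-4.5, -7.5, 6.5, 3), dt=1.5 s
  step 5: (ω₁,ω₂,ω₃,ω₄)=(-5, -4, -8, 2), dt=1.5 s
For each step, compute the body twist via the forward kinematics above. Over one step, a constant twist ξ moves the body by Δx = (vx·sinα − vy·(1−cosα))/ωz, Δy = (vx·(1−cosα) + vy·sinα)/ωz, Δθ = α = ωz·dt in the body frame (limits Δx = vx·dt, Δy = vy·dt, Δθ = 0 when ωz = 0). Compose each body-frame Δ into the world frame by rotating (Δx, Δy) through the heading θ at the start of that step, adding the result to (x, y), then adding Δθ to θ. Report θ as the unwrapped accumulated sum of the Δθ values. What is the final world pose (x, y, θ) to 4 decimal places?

step 1: ξ=(vx,vy,ωz)=(-0.1125, 0.1725, 0.0227), dt=1.0 → body Δ=(-0.1145, 0.1712, 0.0227) → world pose (-0.1145, 0.1712, 0.0227)
step 2: ξ=(vx,vy,ωz)=(0.1275, -0.0375, 0.2500), dt=1.5 → body Δ=(0.1972, -0.0195, 0.3750) → world pose (0.0832, 0.1562, 0.3977)
step 3: ξ=(vx,vy,ωz)=(0.2850, -0.0450, 0.0909), dt=1.5 → body Δ=(0.4308, -0.0382, 0.1364) → world pose (0.4951, 0.2878, 0.5341)
step 4: ξ=(vx,vy,ωz)=(-0.0375, 0.0075, -0.2955), dt=1.5 → body Δ=(-0.0520, 0.0231, -0.4432) → world pose (0.4386, 0.2813, 0.0909)
step 5: ξ=(vx,vy,ωz)=(-0.2250, -0.1350, 0.5000), dt=1.5 → body Δ=(-0.2343, -0.3048, 0.7500) → world pose (0.2329, -0.0435, 0.8409)

(0.2329, -0.0435, 0.8409)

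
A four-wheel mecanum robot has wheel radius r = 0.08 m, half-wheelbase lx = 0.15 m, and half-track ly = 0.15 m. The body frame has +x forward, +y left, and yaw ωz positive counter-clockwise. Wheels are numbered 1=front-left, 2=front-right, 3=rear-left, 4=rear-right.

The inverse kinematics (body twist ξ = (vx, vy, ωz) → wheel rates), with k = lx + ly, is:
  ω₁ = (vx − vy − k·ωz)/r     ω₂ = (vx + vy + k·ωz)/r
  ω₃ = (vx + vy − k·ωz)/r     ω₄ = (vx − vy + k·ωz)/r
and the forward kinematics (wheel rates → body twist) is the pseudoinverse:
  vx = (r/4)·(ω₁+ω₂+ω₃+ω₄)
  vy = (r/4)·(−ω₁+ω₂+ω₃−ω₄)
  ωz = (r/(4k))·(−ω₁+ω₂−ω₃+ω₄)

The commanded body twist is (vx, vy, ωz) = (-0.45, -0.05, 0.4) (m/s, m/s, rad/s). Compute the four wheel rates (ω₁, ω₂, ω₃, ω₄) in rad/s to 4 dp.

(-6.5000, -4.7500, -7.7500, -3.5000)

k = lx + ly = 0.15 + 0.15 = 0.3000;  k·ωz = 0.3000·0.4 = 0.1200
ω₁ (FL) = (vx − vy − k·ωz)/r = -0.5200/0.08 = -6.5000
ω₂ (FR) = (vx + vy + k·ωz)/r = -0.3800/0.08 = -4.7500
ω₃ (RL) = (vx + vy − k·ωz)/r = -0.6200/0.08 = -7.7500
ω₄ (RR) = (vx − vy + k·ωz)/r = -0.2800/0.08 = -3.5000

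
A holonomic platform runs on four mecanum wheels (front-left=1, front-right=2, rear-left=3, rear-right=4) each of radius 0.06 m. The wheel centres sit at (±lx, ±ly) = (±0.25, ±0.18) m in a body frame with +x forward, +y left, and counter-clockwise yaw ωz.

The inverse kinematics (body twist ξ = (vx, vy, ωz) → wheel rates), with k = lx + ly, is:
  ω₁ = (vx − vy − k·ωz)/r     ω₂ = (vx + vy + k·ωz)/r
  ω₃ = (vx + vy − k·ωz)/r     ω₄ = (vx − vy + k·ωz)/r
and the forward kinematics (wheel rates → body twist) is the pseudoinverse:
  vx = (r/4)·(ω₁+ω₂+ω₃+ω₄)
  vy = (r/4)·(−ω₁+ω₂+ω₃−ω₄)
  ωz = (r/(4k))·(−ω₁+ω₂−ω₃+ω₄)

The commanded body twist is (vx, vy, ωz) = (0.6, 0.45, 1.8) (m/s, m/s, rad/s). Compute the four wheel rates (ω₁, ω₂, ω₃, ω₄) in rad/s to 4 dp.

k = lx + ly = 0.25 + 0.18 = 0.4300;  k·ωz = 0.4300·1.8 = 0.7740
ω₁ (FL) = (vx − vy − k·ωz)/r = -0.6240/0.06 = -10.4000
ω₂ (FR) = (vx + vy + k·ωz)/r = 1.8240/0.06 = 30.4000
ω₃ (RL) = (vx + vy − k·ωz)/r = 0.2760/0.06 = 4.6000
ω₄ (RR) = (vx − vy + k·ωz)/r = 0.9240/0.06 = 15.4000

(-10.4000, 30.4000, 4.6000, 15.4000)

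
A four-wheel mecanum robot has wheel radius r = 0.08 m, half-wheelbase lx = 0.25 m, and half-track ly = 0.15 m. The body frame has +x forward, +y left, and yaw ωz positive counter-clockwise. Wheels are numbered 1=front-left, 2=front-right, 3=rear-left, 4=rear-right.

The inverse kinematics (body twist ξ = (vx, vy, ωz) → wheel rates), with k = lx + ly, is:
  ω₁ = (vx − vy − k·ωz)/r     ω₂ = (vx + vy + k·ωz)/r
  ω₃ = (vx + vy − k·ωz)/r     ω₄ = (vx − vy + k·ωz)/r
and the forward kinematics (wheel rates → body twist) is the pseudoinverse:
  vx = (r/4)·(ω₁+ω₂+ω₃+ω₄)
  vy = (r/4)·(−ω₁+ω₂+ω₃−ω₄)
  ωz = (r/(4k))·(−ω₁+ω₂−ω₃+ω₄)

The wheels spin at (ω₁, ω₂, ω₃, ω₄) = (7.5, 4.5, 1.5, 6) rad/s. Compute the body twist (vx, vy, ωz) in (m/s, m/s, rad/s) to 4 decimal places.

k = lx + ly = 0.25 + 0.15 = 0.4000
ω₁+ω₂+ω₃+ω₄ = 19.5000  →  vx = (0.08/4)·19.5000 = 0.3900
−ω₁+ω₂+ω₃−ω₄ = -7.5000  →  vy = (0.08/4)·-7.5000 = -0.1500
−ω₁+ω₂−ω₃+ω₄ = 1.5000  →  ωz = (0.08/1.6000)·1.5000 = 0.0750

(0.3900, -0.1500, 0.0750)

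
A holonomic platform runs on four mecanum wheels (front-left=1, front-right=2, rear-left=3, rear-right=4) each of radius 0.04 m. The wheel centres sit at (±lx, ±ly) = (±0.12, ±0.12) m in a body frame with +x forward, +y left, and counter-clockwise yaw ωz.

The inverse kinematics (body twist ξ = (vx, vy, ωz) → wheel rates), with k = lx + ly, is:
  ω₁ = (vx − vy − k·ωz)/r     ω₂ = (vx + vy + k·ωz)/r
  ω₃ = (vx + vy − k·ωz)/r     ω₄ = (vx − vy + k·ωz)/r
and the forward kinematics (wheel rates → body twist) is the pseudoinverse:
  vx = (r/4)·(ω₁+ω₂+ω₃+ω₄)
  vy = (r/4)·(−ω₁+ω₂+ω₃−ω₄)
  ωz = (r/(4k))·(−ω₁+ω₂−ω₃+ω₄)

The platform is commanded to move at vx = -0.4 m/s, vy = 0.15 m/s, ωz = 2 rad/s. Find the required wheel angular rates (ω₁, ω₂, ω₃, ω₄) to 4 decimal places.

k = lx + ly = 0.12 + 0.12 = 0.2400;  k·ωz = 0.2400·2 = 0.4800
ω₁ (FL) = (vx − vy − k·ωz)/r = -1.0300/0.04 = -25.7500
ω₂ (FR) = (vx + vy + k·ωz)/r = 0.2300/0.04 = 5.7500
ω₃ (RL) = (vx + vy − k·ωz)/r = -0.7300/0.04 = -18.2500
ω₄ (RR) = (vx − vy + k·ωz)/r = -0.0700/0.04 = -1.7500

(-25.7500, 5.7500, -18.2500, -1.7500)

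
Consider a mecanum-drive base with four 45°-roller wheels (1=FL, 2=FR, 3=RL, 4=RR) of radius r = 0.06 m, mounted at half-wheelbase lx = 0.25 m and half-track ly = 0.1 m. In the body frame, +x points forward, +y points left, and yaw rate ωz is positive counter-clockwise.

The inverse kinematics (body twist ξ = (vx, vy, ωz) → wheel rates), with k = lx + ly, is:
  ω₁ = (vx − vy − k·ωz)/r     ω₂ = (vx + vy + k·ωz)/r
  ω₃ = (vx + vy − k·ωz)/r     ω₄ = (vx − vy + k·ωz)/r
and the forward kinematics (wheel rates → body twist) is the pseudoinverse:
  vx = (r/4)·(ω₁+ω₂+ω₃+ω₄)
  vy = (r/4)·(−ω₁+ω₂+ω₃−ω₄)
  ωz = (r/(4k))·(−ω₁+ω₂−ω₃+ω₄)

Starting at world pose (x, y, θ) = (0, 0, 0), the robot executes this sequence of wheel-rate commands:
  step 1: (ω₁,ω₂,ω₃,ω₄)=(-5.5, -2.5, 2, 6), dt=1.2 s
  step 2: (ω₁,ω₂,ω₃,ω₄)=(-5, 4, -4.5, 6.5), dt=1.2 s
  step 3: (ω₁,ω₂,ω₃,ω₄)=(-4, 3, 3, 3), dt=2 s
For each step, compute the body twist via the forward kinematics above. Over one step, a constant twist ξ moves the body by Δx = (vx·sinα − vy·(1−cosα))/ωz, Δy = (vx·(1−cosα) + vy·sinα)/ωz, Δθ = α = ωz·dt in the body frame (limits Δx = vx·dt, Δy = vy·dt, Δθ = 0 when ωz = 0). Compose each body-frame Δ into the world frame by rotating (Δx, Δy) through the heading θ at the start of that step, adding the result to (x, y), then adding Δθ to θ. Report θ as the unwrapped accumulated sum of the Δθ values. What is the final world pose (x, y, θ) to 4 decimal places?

(-0.1821, 0.0959, 1.9886)

step 1: ξ=(vx,vy,ωz)=(0.0000, -0.0150, 0.3000), dt=1.2 → body Δ=(0.0032, -0.0176, 0.3600) → world pose (0.0032, -0.0176, 0.3600)
step 2: ξ=(vx,vy,ωz)=(0.0150, -0.0300, 0.8571), dt=1.2 → body Δ=(0.0319, -0.0215, 1.0286) → world pose (0.0407, -0.0265, 1.3886)
step 3: ξ=(vx,vy,ωz)=(0.0750, 0.1050, 0.3000), dt=2.0 → body Δ=(0.0800, 0.2413, 0.6000) → world pose (-0.1821, 0.0959, 1.9886)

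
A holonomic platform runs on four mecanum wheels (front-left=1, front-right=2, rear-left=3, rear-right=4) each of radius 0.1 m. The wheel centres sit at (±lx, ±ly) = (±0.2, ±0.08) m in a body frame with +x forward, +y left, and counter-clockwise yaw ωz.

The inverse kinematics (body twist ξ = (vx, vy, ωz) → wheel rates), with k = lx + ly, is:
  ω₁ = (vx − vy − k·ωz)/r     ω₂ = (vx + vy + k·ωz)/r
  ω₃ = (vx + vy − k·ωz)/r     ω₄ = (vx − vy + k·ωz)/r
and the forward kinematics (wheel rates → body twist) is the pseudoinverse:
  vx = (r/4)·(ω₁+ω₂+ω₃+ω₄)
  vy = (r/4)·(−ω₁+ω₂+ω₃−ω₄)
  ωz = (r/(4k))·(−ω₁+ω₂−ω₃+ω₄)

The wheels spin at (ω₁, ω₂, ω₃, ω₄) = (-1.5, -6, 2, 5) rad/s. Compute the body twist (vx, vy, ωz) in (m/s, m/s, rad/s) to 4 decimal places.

(-0.0125, -0.1875, -0.1339)

k = lx + ly = 0.2 + 0.08 = 0.2800
ω₁+ω₂+ω₃+ω₄ = -0.5000  →  vx = (0.1/4)·-0.5000 = -0.0125
−ω₁+ω₂+ω₃−ω₄ = -7.5000  →  vy = (0.1/4)·-7.5000 = -0.1875
−ω₁+ω₂−ω₃+ω₄ = -1.5000  →  ωz = (0.1/1.1200)·-1.5000 = -0.1339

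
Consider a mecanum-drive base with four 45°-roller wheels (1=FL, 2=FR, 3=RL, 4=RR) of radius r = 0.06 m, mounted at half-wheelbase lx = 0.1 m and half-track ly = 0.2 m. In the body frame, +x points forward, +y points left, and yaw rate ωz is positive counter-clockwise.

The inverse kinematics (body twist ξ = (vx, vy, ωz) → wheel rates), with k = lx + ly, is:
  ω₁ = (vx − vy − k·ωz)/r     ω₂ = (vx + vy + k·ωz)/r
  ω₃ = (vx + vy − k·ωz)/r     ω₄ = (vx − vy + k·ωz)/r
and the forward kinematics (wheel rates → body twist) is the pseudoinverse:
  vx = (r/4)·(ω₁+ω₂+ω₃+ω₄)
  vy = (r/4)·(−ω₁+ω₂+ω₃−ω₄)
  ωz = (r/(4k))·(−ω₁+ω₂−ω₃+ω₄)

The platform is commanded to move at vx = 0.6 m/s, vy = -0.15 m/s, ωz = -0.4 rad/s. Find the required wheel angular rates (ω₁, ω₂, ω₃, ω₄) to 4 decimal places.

k = lx + ly = 0.1 + 0.2 = 0.3000;  k·ωz = 0.3000·-0.4 = -0.1200
ω₁ (FL) = (vx − vy − k·ωz)/r = 0.8700/0.06 = 14.5000
ω₂ (FR) = (vx + vy + k·ωz)/r = 0.3300/0.06 = 5.5000
ω₃ (RL) = (vx + vy − k·ωz)/r = 0.5700/0.06 = 9.5000
ω₄ (RR) = (vx − vy + k·ωz)/r = 0.6300/0.06 = 10.5000

(14.5000, 5.5000, 9.5000, 10.5000)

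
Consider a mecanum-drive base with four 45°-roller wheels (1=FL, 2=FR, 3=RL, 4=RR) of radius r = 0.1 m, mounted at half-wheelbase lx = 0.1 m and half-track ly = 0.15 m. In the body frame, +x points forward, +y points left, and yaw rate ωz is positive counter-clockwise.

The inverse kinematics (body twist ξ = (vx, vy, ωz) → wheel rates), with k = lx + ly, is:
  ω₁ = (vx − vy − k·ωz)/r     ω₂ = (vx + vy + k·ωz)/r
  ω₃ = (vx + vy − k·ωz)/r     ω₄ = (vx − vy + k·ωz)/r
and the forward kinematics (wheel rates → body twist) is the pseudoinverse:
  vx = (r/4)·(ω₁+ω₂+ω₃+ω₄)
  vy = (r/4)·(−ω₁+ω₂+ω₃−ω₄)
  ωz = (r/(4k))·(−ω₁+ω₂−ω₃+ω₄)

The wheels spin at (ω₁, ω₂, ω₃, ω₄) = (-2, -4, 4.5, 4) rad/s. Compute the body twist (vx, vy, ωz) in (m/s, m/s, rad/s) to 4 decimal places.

k = lx + ly = 0.1 + 0.15 = 0.2500
ω₁+ω₂+ω₃+ω₄ = 2.5000  →  vx = (0.1/4)·2.5000 = 0.0625
−ω₁+ω₂+ω₃−ω₄ = -1.5000  →  vy = (0.1/4)·-1.5000 = -0.0375
−ω₁+ω₂−ω₃+ω₄ = -2.5000  →  ωz = (0.1/1.0000)·-2.5000 = -0.2500

(0.0625, -0.0375, -0.2500)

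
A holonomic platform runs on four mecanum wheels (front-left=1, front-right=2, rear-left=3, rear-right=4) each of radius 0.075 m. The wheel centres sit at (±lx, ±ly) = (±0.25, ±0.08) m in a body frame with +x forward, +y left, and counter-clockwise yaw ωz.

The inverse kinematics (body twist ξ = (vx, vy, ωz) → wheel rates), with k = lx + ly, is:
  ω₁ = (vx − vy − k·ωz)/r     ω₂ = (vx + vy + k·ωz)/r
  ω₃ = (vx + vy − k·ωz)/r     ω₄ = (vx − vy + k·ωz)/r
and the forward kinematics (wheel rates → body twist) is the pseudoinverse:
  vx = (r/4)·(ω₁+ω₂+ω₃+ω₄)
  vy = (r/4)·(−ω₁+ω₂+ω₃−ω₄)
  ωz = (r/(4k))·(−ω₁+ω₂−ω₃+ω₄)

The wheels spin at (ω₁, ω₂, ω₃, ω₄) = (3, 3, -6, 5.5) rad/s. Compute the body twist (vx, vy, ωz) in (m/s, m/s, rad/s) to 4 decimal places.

(0.1031, -0.2156, 0.6534)

k = lx + ly = 0.25 + 0.08 = 0.3300
ω₁+ω₂+ω₃+ω₄ = 5.5000  →  vx = (0.075/4)·5.5000 = 0.1031
−ω₁+ω₂+ω₃−ω₄ = -11.5000  →  vy = (0.075/4)·-11.5000 = -0.2156
−ω₁+ω₂−ω₃+ω₄ = 11.5000  →  ωz = (0.075/1.3200)·11.5000 = 0.6534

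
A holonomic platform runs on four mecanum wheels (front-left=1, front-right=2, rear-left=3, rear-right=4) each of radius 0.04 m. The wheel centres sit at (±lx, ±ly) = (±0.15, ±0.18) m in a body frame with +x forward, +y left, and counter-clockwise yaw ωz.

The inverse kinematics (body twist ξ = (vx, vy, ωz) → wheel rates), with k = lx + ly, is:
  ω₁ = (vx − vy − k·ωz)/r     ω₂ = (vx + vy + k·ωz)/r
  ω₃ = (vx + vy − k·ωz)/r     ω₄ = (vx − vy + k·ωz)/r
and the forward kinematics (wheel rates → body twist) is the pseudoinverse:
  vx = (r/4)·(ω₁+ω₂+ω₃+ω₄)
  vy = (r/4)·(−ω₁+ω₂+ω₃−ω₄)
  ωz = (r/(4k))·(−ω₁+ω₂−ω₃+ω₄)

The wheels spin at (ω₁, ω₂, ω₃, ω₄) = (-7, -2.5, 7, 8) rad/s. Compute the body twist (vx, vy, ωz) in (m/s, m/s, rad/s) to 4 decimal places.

k = lx + ly = 0.15 + 0.18 = 0.3300
ω₁+ω₂+ω₃+ω₄ = 5.5000  →  vx = (0.04/4)·5.5000 = 0.0550
−ω₁+ω₂+ω₃−ω₄ = 3.5000  →  vy = (0.04/4)·3.5000 = 0.0350
−ω₁+ω₂−ω₃+ω₄ = 5.5000  →  ωz = (0.04/1.3200)·5.5000 = 0.1667

(0.0550, 0.0350, 0.1667)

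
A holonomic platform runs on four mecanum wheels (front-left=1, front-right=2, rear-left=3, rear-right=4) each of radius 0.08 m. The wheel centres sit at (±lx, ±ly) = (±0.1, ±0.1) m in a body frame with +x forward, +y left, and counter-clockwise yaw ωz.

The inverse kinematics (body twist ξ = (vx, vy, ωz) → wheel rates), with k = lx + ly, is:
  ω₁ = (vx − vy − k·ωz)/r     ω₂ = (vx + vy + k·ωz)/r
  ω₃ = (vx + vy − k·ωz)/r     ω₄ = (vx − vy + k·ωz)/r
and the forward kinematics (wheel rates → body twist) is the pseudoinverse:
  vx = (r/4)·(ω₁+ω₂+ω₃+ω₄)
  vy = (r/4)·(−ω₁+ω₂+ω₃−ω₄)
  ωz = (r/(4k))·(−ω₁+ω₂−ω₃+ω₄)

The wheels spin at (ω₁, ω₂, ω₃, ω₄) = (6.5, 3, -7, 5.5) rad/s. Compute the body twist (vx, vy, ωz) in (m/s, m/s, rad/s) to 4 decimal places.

(0.1600, -0.3200, 0.9000)

k = lx + ly = 0.1 + 0.1 = 0.2000
ω₁+ω₂+ω₃+ω₄ = 8.0000  →  vx = (0.08/4)·8.0000 = 0.1600
−ω₁+ω₂+ω₃−ω₄ = -16.0000  →  vy = (0.08/4)·-16.0000 = -0.3200
−ω₁+ω₂−ω₃+ω₄ = 9.0000  →  ωz = (0.08/0.8000)·9.0000 = 0.9000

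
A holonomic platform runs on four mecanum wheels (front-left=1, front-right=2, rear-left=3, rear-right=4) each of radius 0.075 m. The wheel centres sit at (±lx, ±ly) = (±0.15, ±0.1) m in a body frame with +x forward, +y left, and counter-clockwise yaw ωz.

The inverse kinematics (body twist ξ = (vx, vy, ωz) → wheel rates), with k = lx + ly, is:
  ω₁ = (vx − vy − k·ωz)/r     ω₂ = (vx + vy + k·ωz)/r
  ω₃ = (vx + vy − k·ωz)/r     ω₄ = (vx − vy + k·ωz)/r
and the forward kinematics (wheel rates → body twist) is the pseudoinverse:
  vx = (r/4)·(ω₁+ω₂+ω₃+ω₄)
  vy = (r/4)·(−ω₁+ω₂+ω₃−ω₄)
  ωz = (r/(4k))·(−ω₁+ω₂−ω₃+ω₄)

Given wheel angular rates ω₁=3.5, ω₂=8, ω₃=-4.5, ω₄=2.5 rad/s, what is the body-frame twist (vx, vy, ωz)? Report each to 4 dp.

(0.1781, -0.0469, 0.8625)

k = lx + ly = 0.15 + 0.1 = 0.2500
ω₁+ω₂+ω₃+ω₄ = 9.5000  →  vx = (0.075/4)·9.5000 = 0.1781
−ω₁+ω₂+ω₃−ω₄ = -2.5000  →  vy = (0.075/4)·-2.5000 = -0.0469
−ω₁+ω₂−ω₃+ω₄ = 11.5000  →  ωz = (0.075/1.0000)·11.5000 = 0.8625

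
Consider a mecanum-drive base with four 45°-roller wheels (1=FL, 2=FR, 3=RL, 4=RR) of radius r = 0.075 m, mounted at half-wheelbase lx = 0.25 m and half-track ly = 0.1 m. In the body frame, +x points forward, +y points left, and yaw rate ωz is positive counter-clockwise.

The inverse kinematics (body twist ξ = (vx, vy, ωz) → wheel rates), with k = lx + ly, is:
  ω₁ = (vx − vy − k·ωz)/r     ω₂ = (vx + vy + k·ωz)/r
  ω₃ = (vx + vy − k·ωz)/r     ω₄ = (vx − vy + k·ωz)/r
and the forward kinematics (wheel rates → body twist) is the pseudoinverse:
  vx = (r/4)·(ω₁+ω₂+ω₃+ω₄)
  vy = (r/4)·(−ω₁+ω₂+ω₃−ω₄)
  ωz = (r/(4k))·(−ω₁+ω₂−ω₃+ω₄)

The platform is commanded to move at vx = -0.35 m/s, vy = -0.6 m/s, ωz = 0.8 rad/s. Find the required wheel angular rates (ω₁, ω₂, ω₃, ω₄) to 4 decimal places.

k = lx + ly = 0.25 + 0.1 = 0.3500;  k·ωz = 0.3500·0.8 = 0.2800
ω₁ (FL) = (vx − vy − k·ωz)/r = -0.0300/0.075 = -0.4000
ω₂ (FR) = (vx + vy + k·ωz)/r = -0.6700/0.075 = -8.9333
ω₃ (RL) = (vx + vy − k·ωz)/r = -1.2300/0.075 = -16.4000
ω₄ (RR) = (vx − vy + k·ωz)/r = 0.5300/0.075 = 7.0667

(-0.4000, -8.9333, -16.4000, 7.0667)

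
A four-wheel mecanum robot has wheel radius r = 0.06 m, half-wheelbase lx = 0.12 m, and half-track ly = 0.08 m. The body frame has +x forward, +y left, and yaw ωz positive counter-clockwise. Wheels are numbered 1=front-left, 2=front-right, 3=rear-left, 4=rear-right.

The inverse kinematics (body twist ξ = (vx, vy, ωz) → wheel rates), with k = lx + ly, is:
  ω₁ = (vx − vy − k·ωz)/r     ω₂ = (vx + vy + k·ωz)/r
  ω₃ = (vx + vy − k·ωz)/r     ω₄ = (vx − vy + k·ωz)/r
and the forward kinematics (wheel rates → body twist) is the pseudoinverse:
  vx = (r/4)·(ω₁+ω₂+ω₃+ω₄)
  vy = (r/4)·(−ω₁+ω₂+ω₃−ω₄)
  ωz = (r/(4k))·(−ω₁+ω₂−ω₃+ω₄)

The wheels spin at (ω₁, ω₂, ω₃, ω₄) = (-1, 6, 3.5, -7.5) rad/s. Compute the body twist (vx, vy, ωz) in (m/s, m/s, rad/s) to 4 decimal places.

k = lx + ly = 0.12 + 0.08 = 0.2000
ω₁+ω₂+ω₃+ω₄ = 1.0000  →  vx = (0.06/4)·1.0000 = 0.0150
−ω₁+ω₂+ω₃−ω₄ = 18.0000  →  vy = (0.06/4)·18.0000 = 0.2700
−ω₁+ω₂−ω₃+ω₄ = -4.0000  →  ωz = (0.06/0.8000)·-4.0000 = -0.3000

(0.0150, 0.2700, -0.3000)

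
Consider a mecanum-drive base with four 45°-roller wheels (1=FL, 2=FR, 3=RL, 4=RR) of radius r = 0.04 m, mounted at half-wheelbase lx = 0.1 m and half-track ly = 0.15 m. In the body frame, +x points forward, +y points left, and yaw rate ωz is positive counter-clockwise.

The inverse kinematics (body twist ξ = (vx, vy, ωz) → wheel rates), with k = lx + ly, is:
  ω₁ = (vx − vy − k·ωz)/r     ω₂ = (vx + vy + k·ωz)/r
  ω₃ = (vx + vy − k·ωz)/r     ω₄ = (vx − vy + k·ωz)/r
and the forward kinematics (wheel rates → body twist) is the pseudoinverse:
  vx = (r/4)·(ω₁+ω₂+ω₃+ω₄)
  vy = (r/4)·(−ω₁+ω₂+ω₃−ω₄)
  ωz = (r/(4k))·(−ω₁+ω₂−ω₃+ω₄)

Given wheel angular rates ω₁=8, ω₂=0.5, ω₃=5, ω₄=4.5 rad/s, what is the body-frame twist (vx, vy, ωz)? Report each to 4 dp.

(0.1800, -0.0700, -0.3200)

k = lx + ly = 0.1 + 0.15 = 0.2500
ω₁+ω₂+ω₃+ω₄ = 18.0000  →  vx = (0.04/4)·18.0000 = 0.1800
−ω₁+ω₂+ω₃−ω₄ = -7.0000  →  vy = (0.04/4)·-7.0000 = -0.0700
−ω₁+ω₂−ω₃+ω₄ = -8.0000  →  ωz = (0.04/1.0000)·-8.0000 = -0.3200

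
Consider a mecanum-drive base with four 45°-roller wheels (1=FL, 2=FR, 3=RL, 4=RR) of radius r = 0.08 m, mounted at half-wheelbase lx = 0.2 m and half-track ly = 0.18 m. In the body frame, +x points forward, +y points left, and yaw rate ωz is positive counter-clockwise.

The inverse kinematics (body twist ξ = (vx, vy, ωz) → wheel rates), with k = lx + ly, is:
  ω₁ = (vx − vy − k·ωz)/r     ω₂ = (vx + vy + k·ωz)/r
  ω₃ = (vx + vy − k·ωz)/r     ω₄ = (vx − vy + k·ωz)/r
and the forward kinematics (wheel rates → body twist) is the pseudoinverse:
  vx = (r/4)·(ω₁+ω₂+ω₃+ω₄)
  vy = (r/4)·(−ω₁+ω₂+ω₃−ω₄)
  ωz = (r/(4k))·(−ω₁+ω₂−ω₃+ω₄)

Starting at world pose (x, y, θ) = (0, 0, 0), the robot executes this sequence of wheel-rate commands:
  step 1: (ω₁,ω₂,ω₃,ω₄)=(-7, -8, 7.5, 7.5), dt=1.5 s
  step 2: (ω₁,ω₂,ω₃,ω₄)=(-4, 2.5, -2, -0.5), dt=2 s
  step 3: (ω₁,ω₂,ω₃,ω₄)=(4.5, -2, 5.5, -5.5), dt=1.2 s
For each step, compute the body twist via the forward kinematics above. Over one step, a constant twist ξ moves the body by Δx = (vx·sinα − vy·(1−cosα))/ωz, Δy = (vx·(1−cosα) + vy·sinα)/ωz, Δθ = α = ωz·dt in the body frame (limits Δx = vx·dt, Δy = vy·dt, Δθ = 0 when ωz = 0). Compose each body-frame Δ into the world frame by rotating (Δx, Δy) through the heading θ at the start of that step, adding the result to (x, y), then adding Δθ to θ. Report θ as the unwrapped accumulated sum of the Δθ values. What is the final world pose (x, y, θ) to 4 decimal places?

step 1: ξ=(vx,vy,ωz)=(0.0000, -0.0200, -0.0526), dt=1.5 → body Δ=(-0.0012, -0.0300, -0.0789) → world pose (-0.0012, -0.0300, -0.0789)
step 2: ξ=(vx,vy,ωz)=(-0.0800, 0.1000, 0.4211), dt=2.0 → body Δ=(-0.2211, 0.1137, 0.8421) → world pose (-0.2126, 0.1008, 0.7632)
step 3: ξ=(vx,vy,ωz)=(0.0500, 0.0900, -0.9211), dt=1.2 → body Δ=(0.1024, 0.0574, -1.1053) → world pose (-0.1783, 0.2131, -0.3421)

(-0.1783, 0.2131, -0.3421)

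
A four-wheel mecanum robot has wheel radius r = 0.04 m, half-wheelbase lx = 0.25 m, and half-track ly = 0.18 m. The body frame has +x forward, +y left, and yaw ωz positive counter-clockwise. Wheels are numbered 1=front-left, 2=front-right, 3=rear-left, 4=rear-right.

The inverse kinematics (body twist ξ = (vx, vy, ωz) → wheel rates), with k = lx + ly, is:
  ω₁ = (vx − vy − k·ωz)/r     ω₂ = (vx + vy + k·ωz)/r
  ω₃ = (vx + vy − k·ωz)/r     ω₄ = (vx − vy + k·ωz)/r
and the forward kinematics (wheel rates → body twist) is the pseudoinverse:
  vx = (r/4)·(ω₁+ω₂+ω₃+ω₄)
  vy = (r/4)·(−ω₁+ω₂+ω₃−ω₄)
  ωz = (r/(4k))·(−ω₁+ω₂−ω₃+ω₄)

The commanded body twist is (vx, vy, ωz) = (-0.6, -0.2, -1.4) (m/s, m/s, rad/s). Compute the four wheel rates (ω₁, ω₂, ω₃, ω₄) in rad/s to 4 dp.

(5.0500, -35.0500, -4.9500, -25.0500)

k = lx + ly = 0.25 + 0.18 = 0.4300;  k·ωz = 0.4300·-1.4 = -0.6020
ω₁ (FL) = (vx − vy − k·ωz)/r = 0.2020/0.04 = 5.0500
ω₂ (FR) = (vx + vy + k·ωz)/r = -1.4020/0.04 = -35.0500
ω₃ (RL) = (vx + vy − k·ωz)/r = -0.1980/0.04 = -4.9500
ω₄ (RR) = (vx − vy + k·ωz)/r = -1.0020/0.04 = -25.0500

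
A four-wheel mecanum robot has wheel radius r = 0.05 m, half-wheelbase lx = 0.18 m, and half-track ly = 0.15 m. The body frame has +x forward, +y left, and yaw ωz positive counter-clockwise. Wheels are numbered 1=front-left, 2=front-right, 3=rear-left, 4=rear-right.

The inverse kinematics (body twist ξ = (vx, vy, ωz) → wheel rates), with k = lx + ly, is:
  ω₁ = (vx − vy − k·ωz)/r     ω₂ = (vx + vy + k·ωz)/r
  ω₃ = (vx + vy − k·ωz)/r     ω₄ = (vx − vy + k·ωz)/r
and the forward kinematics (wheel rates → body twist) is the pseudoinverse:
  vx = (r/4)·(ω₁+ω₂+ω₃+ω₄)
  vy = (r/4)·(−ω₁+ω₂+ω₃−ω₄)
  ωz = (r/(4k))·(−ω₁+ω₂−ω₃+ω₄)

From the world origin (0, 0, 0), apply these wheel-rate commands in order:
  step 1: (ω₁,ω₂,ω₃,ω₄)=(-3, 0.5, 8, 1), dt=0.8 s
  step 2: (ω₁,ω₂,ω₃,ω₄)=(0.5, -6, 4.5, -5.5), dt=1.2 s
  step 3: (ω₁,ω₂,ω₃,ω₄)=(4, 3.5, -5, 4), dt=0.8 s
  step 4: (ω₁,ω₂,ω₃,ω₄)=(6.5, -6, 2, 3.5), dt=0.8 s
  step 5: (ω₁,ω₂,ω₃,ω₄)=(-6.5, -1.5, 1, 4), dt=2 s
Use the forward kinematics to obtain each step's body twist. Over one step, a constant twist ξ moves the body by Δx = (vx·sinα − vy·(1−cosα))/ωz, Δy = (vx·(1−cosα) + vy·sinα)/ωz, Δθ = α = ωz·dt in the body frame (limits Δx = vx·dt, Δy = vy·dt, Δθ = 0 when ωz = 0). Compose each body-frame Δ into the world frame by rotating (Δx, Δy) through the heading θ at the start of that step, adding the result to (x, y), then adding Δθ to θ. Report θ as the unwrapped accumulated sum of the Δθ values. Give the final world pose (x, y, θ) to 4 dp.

(-0.0890, 0.0184, -0.3258)

step 1: ξ=(vx,vy,ωz)=(0.0813, 0.1313, -0.1326), dt=0.8 → body Δ=(0.0704, 0.1014, -0.1061) → world pose (0.0704, 0.1014, -0.1061)
step 2: ξ=(vx,vy,ωz)=(-0.0813, 0.0437, -0.6250), dt=1.2 → body Δ=(-0.0698, 0.0826, -0.7500) → world pose (0.0097, 0.1909, -0.8561)
step 3: ξ=(vx,vy,ωz)=(0.0813, -0.1187, 0.3220), dt=0.8 → body Δ=(0.0765, -0.0856, 0.2576) → world pose (-0.0048, 0.0770, -0.5985)
step 4: ξ=(vx,vy,ωz)=(0.0750, -0.1750, -0.4167), dt=0.8 → body Δ=(0.0358, -0.1473, -0.3333) → world pose (-0.0583, -0.0649, -0.9318)
step 5: ξ=(vx,vy,ωz)=(-0.0375, 0.0250, 0.3030), dt=2.0 → body Δ=(-0.0852, 0.0250, 0.6061) → world pose (-0.0890, 0.0184, -0.3258)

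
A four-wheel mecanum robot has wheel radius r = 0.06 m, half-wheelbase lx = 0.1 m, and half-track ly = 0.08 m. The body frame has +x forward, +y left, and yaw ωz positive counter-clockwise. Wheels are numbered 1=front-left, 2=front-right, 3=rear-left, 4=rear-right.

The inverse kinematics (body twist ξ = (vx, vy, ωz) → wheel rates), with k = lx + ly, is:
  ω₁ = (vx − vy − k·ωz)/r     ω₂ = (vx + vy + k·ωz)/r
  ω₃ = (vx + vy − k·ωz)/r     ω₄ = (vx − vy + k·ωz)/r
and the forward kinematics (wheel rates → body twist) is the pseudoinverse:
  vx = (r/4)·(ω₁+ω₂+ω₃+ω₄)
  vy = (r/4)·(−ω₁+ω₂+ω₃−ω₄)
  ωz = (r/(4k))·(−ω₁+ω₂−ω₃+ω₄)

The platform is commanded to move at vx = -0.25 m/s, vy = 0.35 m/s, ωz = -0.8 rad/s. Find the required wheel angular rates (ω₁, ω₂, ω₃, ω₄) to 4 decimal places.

k = lx + ly = 0.1 + 0.08 = 0.1800;  k·ωz = 0.1800·-0.8 = -0.1440
ω₁ (FL) = (vx − vy − k·ωz)/r = -0.4560/0.06 = -7.6000
ω₂ (FR) = (vx + vy + k·ωz)/r = -0.0440/0.06 = -0.7333
ω₃ (RL) = (vx + vy − k·ωz)/r = 0.2440/0.06 = 4.0667
ω₄ (RR) = (vx − vy + k·ωz)/r = -0.7440/0.06 = -12.4000

(-7.6000, -0.7333, 4.0667, -12.4000)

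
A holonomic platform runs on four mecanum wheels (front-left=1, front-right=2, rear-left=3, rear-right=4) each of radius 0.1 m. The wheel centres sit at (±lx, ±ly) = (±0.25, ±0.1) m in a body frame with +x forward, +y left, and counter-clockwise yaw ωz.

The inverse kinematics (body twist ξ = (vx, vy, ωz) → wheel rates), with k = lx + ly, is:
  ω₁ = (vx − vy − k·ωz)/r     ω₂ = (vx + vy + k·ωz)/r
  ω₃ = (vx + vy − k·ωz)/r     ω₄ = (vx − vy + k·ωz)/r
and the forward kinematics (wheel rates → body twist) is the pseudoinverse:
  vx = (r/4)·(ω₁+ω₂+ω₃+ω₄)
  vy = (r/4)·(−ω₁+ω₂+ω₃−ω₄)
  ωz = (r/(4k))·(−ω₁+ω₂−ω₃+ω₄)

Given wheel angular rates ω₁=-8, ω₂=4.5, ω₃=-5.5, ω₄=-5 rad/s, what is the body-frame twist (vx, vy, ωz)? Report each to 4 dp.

k = lx + ly = 0.25 + 0.1 = 0.3500
ω₁+ω₂+ω₃+ω₄ = -14.0000  →  vx = (0.1/4)·-14.0000 = -0.3500
−ω₁+ω₂+ω₃−ω₄ = 12.0000  →  vy = (0.1/4)·12.0000 = 0.3000
−ω₁+ω₂−ω₃+ω₄ = 13.0000  →  ωz = (0.1/1.4000)·13.0000 = 0.9286

(-0.3500, 0.3000, 0.9286)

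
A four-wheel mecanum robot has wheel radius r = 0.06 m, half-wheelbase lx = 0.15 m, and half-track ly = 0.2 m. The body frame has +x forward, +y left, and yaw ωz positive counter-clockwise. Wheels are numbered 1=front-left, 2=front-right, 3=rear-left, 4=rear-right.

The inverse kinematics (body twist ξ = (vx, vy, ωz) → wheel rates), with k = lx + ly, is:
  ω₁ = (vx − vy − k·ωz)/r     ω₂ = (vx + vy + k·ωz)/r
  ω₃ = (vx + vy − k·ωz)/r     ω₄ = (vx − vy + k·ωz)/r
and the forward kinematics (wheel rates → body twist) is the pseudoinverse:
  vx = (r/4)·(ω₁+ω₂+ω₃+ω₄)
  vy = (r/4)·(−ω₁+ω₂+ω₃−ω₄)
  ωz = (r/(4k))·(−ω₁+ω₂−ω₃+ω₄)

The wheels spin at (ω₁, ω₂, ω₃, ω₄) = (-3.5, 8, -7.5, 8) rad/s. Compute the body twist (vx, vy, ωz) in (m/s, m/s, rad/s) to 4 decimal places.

k = lx + ly = 0.15 + 0.2 = 0.3500
ω₁+ω₂+ω₃+ω₄ = 5.0000  →  vx = (0.06/4)·5.0000 = 0.0750
−ω₁+ω₂+ω₃−ω₄ = -4.0000  →  vy = (0.06/4)·-4.0000 = -0.0600
−ω₁+ω₂−ω₃+ω₄ = 27.0000  →  ωz = (0.06/1.4000)·27.0000 = 1.1571

(0.0750, -0.0600, 1.1571)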